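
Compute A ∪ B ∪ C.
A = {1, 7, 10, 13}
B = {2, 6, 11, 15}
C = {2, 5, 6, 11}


Set A = {1, 7, 10, 13}
Set B = {2, 6, 11, 15}
Set C = {2, 5, 6, 11}
First, A ∪ B = {1, 2, 6, 7, 10, 11, 13, 15}
Then, (A ∪ B) ∪ C = {1, 2, 5, 6, 7, 10, 11, 13, 15}

{1, 2, 5, 6, 7, 10, 11, 13, 15}


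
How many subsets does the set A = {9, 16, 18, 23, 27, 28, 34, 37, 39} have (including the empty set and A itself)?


Set A = {9, 16, 18, 23, 27, 28, 34, 37, 39}
|A| = 9
The power set P(A) contains all subsets of A.
|P(A)| = 2^|A| = 2^9 = 512

512


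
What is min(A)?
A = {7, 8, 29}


Set A = {7, 8, 29}
Elements in ascending order: 7, 8, 29
The smallest element is 7.

7


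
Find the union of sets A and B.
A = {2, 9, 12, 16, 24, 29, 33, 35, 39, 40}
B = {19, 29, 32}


Set A = {2, 9, 12, 16, 24, 29, 33, 35, 39, 40}
Set B = {19, 29, 32}
A ∪ B includes all elements in either set.
Elements from A: {2, 9, 12, 16, 24, 29, 33, 35, 39, 40}
Elements from B not already included: {19, 32}
A ∪ B = {2, 9, 12, 16, 19, 24, 29, 32, 33, 35, 39, 40}

{2, 9, 12, 16, 19, 24, 29, 32, 33, 35, 39, 40}


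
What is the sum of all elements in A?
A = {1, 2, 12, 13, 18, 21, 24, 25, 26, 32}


Set A = {1, 2, 12, 13, 18, 21, 24, 25, 26, 32}
Sum = 1 + 2 + 12 + 13 + 18 + 21 + 24 + 25 + 26 + 32 = 174

174


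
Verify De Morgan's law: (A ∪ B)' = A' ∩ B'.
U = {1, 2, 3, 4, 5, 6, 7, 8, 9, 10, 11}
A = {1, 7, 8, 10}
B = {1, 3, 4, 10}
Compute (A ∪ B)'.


U = {1, 2, 3, 4, 5, 6, 7, 8, 9, 10, 11}
A = {1, 7, 8, 10}, B = {1, 3, 4, 10}
A ∪ B = {1, 3, 4, 7, 8, 10}
(A ∪ B)' = U \ (A ∪ B) = {2, 5, 6, 9, 11}
Verification via A' ∩ B': A' = {2, 3, 4, 5, 6, 9, 11}, B' = {2, 5, 6, 7, 8, 9, 11}
A' ∩ B' = {2, 5, 6, 9, 11} ✓

{2, 5, 6, 9, 11}


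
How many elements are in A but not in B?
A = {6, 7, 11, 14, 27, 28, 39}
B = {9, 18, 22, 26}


Set A = {6, 7, 11, 14, 27, 28, 39}
Set B = {9, 18, 22, 26}
A \ B = {6, 7, 11, 14, 27, 28, 39}
|A \ B| = 7

7


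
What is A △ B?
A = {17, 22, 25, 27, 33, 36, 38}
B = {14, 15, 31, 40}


Set A = {17, 22, 25, 27, 33, 36, 38}
Set B = {14, 15, 31, 40}
A △ B = (A \ B) ∪ (B \ A)
Elements in A but not B: {17, 22, 25, 27, 33, 36, 38}
Elements in B but not A: {14, 15, 31, 40}
A △ B = {14, 15, 17, 22, 25, 27, 31, 33, 36, 38, 40}

{14, 15, 17, 22, 25, 27, 31, 33, 36, 38, 40}


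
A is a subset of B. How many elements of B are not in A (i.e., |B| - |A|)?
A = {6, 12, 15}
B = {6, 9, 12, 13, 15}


Set A = {6, 12, 15}, |A| = 3
Set B = {6, 9, 12, 13, 15}, |B| = 5
Since A ⊆ B: B \ A = {9, 13}
|B| - |A| = 5 - 3 = 2

2


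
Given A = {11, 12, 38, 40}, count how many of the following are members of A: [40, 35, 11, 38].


Set A = {11, 12, 38, 40}
Candidates: [40, 35, 11, 38]
Check each candidate:
40 ∈ A, 35 ∉ A, 11 ∈ A, 38 ∈ A
Count of candidates in A: 3

3


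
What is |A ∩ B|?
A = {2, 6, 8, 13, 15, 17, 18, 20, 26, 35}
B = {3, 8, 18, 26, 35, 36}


Set A = {2, 6, 8, 13, 15, 17, 18, 20, 26, 35}
Set B = {3, 8, 18, 26, 35, 36}
A ∩ B = {8, 18, 26, 35}
|A ∩ B| = 4

4


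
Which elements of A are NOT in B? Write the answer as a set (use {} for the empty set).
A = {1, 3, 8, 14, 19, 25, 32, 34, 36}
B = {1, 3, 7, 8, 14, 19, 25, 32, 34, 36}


Set A = {1, 3, 8, 14, 19, 25, 32, 34, 36}
Set B = {1, 3, 7, 8, 14, 19, 25, 32, 34, 36}
Check each element of A against B:
1 ∈ B, 3 ∈ B, 8 ∈ B, 14 ∈ B, 19 ∈ B, 25 ∈ B, 32 ∈ B, 34 ∈ B, 36 ∈ B
Elements of A not in B: {}

{}


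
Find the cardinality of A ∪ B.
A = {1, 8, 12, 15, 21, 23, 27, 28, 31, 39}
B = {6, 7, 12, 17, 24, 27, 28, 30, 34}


Set A = {1, 8, 12, 15, 21, 23, 27, 28, 31, 39}, |A| = 10
Set B = {6, 7, 12, 17, 24, 27, 28, 30, 34}, |B| = 9
A ∩ B = {12, 27, 28}, |A ∩ B| = 3
|A ∪ B| = |A| + |B| - |A ∩ B| = 10 + 9 - 3 = 16

16


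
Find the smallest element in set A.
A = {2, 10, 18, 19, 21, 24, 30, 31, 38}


Set A = {2, 10, 18, 19, 21, 24, 30, 31, 38}
Elements in ascending order: 2, 10, 18, 19, 21, 24, 30, 31, 38
The smallest element is 2.

2


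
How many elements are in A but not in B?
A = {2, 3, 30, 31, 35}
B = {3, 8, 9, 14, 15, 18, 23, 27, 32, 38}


Set A = {2, 3, 30, 31, 35}
Set B = {3, 8, 9, 14, 15, 18, 23, 27, 32, 38}
A \ B = {2, 30, 31, 35}
|A \ B| = 4

4


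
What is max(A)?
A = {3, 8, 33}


Set A = {3, 8, 33}
Elements in ascending order: 3, 8, 33
The largest element is 33.

33


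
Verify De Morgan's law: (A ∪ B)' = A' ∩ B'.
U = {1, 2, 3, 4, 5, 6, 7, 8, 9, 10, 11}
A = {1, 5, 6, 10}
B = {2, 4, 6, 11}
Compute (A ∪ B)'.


U = {1, 2, 3, 4, 5, 6, 7, 8, 9, 10, 11}
A = {1, 5, 6, 10}, B = {2, 4, 6, 11}
A ∪ B = {1, 2, 4, 5, 6, 10, 11}
(A ∪ B)' = U \ (A ∪ B) = {3, 7, 8, 9}
Verification via A' ∩ B': A' = {2, 3, 4, 7, 8, 9, 11}, B' = {1, 3, 5, 7, 8, 9, 10}
A' ∩ B' = {3, 7, 8, 9} ✓

{3, 7, 8, 9}


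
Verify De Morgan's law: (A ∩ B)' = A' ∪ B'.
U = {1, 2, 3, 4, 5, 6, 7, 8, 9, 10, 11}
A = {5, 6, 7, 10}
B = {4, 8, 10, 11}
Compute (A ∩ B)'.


U = {1, 2, 3, 4, 5, 6, 7, 8, 9, 10, 11}
A = {5, 6, 7, 10}, B = {4, 8, 10, 11}
A ∩ B = {10}
(A ∩ B)' = U \ (A ∩ B) = {1, 2, 3, 4, 5, 6, 7, 8, 9, 11}
Verification via A' ∪ B': A' = {1, 2, 3, 4, 8, 9, 11}, B' = {1, 2, 3, 5, 6, 7, 9}
A' ∪ B' = {1, 2, 3, 4, 5, 6, 7, 8, 9, 11} ✓

{1, 2, 3, 4, 5, 6, 7, 8, 9, 11}


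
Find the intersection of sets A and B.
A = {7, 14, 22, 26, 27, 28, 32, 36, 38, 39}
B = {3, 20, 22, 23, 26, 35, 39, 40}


Set A = {7, 14, 22, 26, 27, 28, 32, 36, 38, 39}
Set B = {3, 20, 22, 23, 26, 35, 39, 40}
A ∩ B includes only elements in both sets.
Check each element of A against B:
7 ✗, 14 ✗, 22 ✓, 26 ✓, 27 ✗, 28 ✗, 32 ✗, 36 ✗, 38 ✗, 39 ✓
A ∩ B = {22, 26, 39}

{22, 26, 39}


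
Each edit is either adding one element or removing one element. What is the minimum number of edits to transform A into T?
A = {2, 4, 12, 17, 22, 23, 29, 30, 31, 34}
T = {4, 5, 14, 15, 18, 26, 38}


Set A = {2, 4, 12, 17, 22, 23, 29, 30, 31, 34}
Set T = {4, 5, 14, 15, 18, 26, 38}
Elements to remove from A (in A, not in T): {2, 12, 17, 22, 23, 29, 30, 31, 34} → 9 removals
Elements to add to A (in T, not in A): {5, 14, 15, 18, 26, 38} → 6 additions
Total edits = 9 + 6 = 15

15


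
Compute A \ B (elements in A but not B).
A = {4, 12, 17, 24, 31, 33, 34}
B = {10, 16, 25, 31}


Set A = {4, 12, 17, 24, 31, 33, 34}
Set B = {10, 16, 25, 31}
A \ B includes elements in A that are not in B.
Check each element of A:
4 (not in B, keep), 12 (not in B, keep), 17 (not in B, keep), 24 (not in B, keep), 31 (in B, remove), 33 (not in B, keep), 34 (not in B, keep)
A \ B = {4, 12, 17, 24, 33, 34}

{4, 12, 17, 24, 33, 34}


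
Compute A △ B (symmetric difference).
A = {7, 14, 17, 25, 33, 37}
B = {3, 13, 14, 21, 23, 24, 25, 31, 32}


Set A = {7, 14, 17, 25, 33, 37}
Set B = {3, 13, 14, 21, 23, 24, 25, 31, 32}
A △ B = (A \ B) ∪ (B \ A)
Elements in A but not B: {7, 17, 33, 37}
Elements in B but not A: {3, 13, 21, 23, 24, 31, 32}
A △ B = {3, 7, 13, 17, 21, 23, 24, 31, 32, 33, 37}

{3, 7, 13, 17, 21, 23, 24, 31, 32, 33, 37}


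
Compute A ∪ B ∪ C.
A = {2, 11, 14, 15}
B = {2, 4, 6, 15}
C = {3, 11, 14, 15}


Set A = {2, 11, 14, 15}
Set B = {2, 4, 6, 15}
Set C = {3, 11, 14, 15}
First, A ∪ B = {2, 4, 6, 11, 14, 15}
Then, (A ∪ B) ∪ C = {2, 3, 4, 6, 11, 14, 15}

{2, 3, 4, 6, 11, 14, 15}


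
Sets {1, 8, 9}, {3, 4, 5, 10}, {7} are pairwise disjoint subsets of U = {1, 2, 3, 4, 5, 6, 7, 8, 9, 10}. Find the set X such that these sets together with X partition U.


U = {1, 2, 3, 4, 5, 6, 7, 8, 9, 10}
Shown blocks: {1, 8, 9}, {3, 4, 5, 10}, {7}
A partition's blocks are pairwise disjoint and cover U, so the missing block = U \ (union of shown blocks).
Union of shown blocks: {1, 3, 4, 5, 7, 8, 9, 10}
Missing block = U \ (union) = {2, 6}

{2, 6}


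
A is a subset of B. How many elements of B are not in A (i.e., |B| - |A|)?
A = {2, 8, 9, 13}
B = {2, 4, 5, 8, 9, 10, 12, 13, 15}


Set A = {2, 8, 9, 13}, |A| = 4
Set B = {2, 4, 5, 8, 9, 10, 12, 13, 15}, |B| = 9
Since A ⊆ B: B \ A = {4, 5, 10, 12, 15}
|B| - |A| = 9 - 4 = 5

5


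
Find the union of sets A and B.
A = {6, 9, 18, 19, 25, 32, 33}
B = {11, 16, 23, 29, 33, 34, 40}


Set A = {6, 9, 18, 19, 25, 32, 33}
Set B = {11, 16, 23, 29, 33, 34, 40}
A ∪ B includes all elements in either set.
Elements from A: {6, 9, 18, 19, 25, 32, 33}
Elements from B not already included: {11, 16, 23, 29, 34, 40}
A ∪ B = {6, 9, 11, 16, 18, 19, 23, 25, 29, 32, 33, 34, 40}

{6, 9, 11, 16, 18, 19, 23, 25, 29, 32, 33, 34, 40}


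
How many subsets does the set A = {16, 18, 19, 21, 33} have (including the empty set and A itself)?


Set A = {16, 18, 19, 21, 33}
|A| = 5
The power set P(A) contains all subsets of A.
|P(A)| = 2^|A| = 2^5 = 32

32


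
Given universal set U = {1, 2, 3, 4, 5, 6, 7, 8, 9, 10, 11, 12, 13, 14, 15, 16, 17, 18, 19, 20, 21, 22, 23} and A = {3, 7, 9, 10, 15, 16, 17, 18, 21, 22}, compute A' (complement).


Universal set U = {1, 2, 3, 4, 5, 6, 7, 8, 9, 10, 11, 12, 13, 14, 15, 16, 17, 18, 19, 20, 21, 22, 23}
Set A = {3, 7, 9, 10, 15, 16, 17, 18, 21, 22}
A' = U \ A = elements in U but not in A
Checking each element of U:
1 (not in A, include), 2 (not in A, include), 3 (in A, exclude), 4 (not in A, include), 5 (not in A, include), 6 (not in A, include), 7 (in A, exclude), 8 (not in A, include), 9 (in A, exclude), 10 (in A, exclude), 11 (not in A, include), 12 (not in A, include), 13 (not in A, include), 14 (not in A, include), 15 (in A, exclude), 16 (in A, exclude), 17 (in A, exclude), 18 (in A, exclude), 19 (not in A, include), 20 (not in A, include), 21 (in A, exclude), 22 (in A, exclude), 23 (not in A, include)
A' = {1, 2, 4, 5, 6, 8, 11, 12, 13, 14, 19, 20, 23}

{1, 2, 4, 5, 6, 8, 11, 12, 13, 14, 19, 20, 23}


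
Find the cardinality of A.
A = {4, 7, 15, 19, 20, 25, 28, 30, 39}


Set A = {4, 7, 15, 19, 20, 25, 28, 30, 39}
Listing elements: 4, 7, 15, 19, 20, 25, 28, 30, 39
Counting: 9 elements
|A| = 9

9


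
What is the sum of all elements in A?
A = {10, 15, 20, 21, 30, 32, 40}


Set A = {10, 15, 20, 21, 30, 32, 40}
Sum = 10 + 15 + 20 + 21 + 30 + 32 + 40 = 168

168


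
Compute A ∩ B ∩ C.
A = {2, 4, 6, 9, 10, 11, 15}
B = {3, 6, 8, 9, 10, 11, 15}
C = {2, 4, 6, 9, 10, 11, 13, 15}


Set A = {2, 4, 6, 9, 10, 11, 15}
Set B = {3, 6, 8, 9, 10, 11, 15}
Set C = {2, 4, 6, 9, 10, 11, 13, 15}
First, A ∩ B = {6, 9, 10, 11, 15}
Then, (A ∩ B) ∩ C = {6, 9, 10, 11, 15}

{6, 9, 10, 11, 15}


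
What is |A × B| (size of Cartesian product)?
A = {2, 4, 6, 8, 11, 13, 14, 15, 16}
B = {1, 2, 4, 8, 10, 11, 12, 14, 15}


Set A = {2, 4, 6, 8, 11, 13, 14, 15, 16} has 9 elements.
Set B = {1, 2, 4, 8, 10, 11, 12, 14, 15} has 9 elements.
|A × B| = |A| × |B| = 9 × 9 = 81

81


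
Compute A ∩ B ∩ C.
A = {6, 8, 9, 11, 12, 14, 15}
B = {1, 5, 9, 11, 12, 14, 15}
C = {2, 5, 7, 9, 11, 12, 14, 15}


Set A = {6, 8, 9, 11, 12, 14, 15}
Set B = {1, 5, 9, 11, 12, 14, 15}
Set C = {2, 5, 7, 9, 11, 12, 14, 15}
First, A ∩ B = {9, 11, 12, 14, 15}
Then, (A ∩ B) ∩ C = {9, 11, 12, 14, 15}

{9, 11, 12, 14, 15}


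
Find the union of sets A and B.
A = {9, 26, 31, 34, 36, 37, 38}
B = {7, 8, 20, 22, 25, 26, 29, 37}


Set A = {9, 26, 31, 34, 36, 37, 38}
Set B = {7, 8, 20, 22, 25, 26, 29, 37}
A ∪ B includes all elements in either set.
Elements from A: {9, 26, 31, 34, 36, 37, 38}
Elements from B not already included: {7, 8, 20, 22, 25, 29}
A ∪ B = {7, 8, 9, 20, 22, 25, 26, 29, 31, 34, 36, 37, 38}

{7, 8, 9, 20, 22, 25, 26, 29, 31, 34, 36, 37, 38}


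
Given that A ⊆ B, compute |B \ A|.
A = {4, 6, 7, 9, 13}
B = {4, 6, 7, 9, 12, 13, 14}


Set A = {4, 6, 7, 9, 13}, |A| = 5
Set B = {4, 6, 7, 9, 12, 13, 14}, |B| = 7
Since A ⊆ B: B \ A = {12, 14}
|B| - |A| = 7 - 5 = 2

2


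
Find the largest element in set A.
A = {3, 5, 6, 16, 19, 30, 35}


Set A = {3, 5, 6, 16, 19, 30, 35}
Elements in ascending order: 3, 5, 6, 16, 19, 30, 35
The largest element is 35.

35


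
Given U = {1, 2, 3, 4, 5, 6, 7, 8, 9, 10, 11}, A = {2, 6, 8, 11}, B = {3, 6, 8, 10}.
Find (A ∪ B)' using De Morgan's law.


U = {1, 2, 3, 4, 5, 6, 7, 8, 9, 10, 11}
A = {2, 6, 8, 11}, B = {3, 6, 8, 10}
A ∪ B = {2, 3, 6, 8, 10, 11}
(A ∪ B)' = U \ (A ∪ B) = {1, 4, 5, 7, 9}
Verification via A' ∩ B': A' = {1, 3, 4, 5, 7, 9, 10}, B' = {1, 2, 4, 5, 7, 9, 11}
A' ∩ B' = {1, 4, 5, 7, 9} ✓

{1, 4, 5, 7, 9}


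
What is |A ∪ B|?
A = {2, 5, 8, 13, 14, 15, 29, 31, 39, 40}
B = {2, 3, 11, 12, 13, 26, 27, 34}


Set A = {2, 5, 8, 13, 14, 15, 29, 31, 39, 40}, |A| = 10
Set B = {2, 3, 11, 12, 13, 26, 27, 34}, |B| = 8
A ∩ B = {2, 13}, |A ∩ B| = 2
|A ∪ B| = |A| + |B| - |A ∩ B| = 10 + 8 - 2 = 16

16


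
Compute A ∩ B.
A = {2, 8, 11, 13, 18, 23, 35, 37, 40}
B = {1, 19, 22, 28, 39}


Set A = {2, 8, 11, 13, 18, 23, 35, 37, 40}
Set B = {1, 19, 22, 28, 39}
A ∩ B includes only elements in both sets.
Check each element of A against B:
2 ✗, 8 ✗, 11 ✗, 13 ✗, 18 ✗, 23 ✗, 35 ✗, 37 ✗, 40 ✗
A ∩ B = {}

{}


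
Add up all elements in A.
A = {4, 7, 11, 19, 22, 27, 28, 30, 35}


Set A = {4, 7, 11, 19, 22, 27, 28, 30, 35}
Sum = 4 + 7 + 11 + 19 + 22 + 27 + 28 + 30 + 35 = 183

183


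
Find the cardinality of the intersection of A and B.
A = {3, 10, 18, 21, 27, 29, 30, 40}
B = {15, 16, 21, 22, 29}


Set A = {3, 10, 18, 21, 27, 29, 30, 40}
Set B = {15, 16, 21, 22, 29}
A ∩ B = {21, 29}
|A ∩ B| = 2

2


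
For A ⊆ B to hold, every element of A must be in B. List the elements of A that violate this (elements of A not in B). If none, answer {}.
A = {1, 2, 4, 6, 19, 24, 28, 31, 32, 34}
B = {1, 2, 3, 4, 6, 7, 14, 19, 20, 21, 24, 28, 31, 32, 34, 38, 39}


Set A = {1, 2, 4, 6, 19, 24, 28, 31, 32, 34}
Set B = {1, 2, 3, 4, 6, 7, 14, 19, 20, 21, 24, 28, 31, 32, 34, 38, 39}
Check each element of A against B:
1 ∈ B, 2 ∈ B, 4 ∈ B, 6 ∈ B, 19 ∈ B, 24 ∈ B, 28 ∈ B, 31 ∈ B, 32 ∈ B, 34 ∈ B
Elements of A not in B: {}

{}


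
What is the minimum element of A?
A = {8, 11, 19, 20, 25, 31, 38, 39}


Set A = {8, 11, 19, 20, 25, 31, 38, 39}
Elements in ascending order: 8, 11, 19, 20, 25, 31, 38, 39
The smallest element is 8.

8


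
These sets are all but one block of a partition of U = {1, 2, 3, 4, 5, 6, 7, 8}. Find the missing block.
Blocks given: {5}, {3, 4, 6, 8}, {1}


U = {1, 2, 3, 4, 5, 6, 7, 8}
Shown blocks: {5}, {3, 4, 6, 8}, {1}
A partition's blocks are pairwise disjoint and cover U, so the missing block = U \ (union of shown blocks).
Union of shown blocks: {1, 3, 4, 5, 6, 8}
Missing block = U \ (union) = {2, 7}

{2, 7}


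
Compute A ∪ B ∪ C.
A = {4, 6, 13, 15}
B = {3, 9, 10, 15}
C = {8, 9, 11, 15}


Set A = {4, 6, 13, 15}
Set B = {3, 9, 10, 15}
Set C = {8, 9, 11, 15}
First, A ∪ B = {3, 4, 6, 9, 10, 13, 15}
Then, (A ∪ B) ∪ C = {3, 4, 6, 8, 9, 10, 11, 13, 15}

{3, 4, 6, 8, 9, 10, 11, 13, 15}


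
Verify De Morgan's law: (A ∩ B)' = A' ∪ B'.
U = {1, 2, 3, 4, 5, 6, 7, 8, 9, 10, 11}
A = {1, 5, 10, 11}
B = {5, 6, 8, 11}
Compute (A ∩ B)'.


U = {1, 2, 3, 4, 5, 6, 7, 8, 9, 10, 11}
A = {1, 5, 10, 11}, B = {5, 6, 8, 11}
A ∩ B = {5, 11}
(A ∩ B)' = U \ (A ∩ B) = {1, 2, 3, 4, 6, 7, 8, 9, 10}
Verification via A' ∪ B': A' = {2, 3, 4, 6, 7, 8, 9}, B' = {1, 2, 3, 4, 7, 9, 10}
A' ∪ B' = {1, 2, 3, 4, 6, 7, 8, 9, 10} ✓

{1, 2, 3, 4, 6, 7, 8, 9, 10}


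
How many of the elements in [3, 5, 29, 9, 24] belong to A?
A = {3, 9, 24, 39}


Set A = {3, 9, 24, 39}
Candidates: [3, 5, 29, 9, 24]
Check each candidate:
3 ∈ A, 5 ∉ A, 29 ∉ A, 9 ∈ A, 24 ∈ A
Count of candidates in A: 3

3


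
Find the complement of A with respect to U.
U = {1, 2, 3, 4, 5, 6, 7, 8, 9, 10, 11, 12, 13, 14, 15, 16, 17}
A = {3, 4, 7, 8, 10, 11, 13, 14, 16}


Universal set U = {1, 2, 3, 4, 5, 6, 7, 8, 9, 10, 11, 12, 13, 14, 15, 16, 17}
Set A = {3, 4, 7, 8, 10, 11, 13, 14, 16}
A' = U \ A = elements in U but not in A
Checking each element of U:
1 (not in A, include), 2 (not in A, include), 3 (in A, exclude), 4 (in A, exclude), 5 (not in A, include), 6 (not in A, include), 7 (in A, exclude), 8 (in A, exclude), 9 (not in A, include), 10 (in A, exclude), 11 (in A, exclude), 12 (not in A, include), 13 (in A, exclude), 14 (in A, exclude), 15 (not in A, include), 16 (in A, exclude), 17 (not in A, include)
A' = {1, 2, 5, 6, 9, 12, 15, 17}

{1, 2, 5, 6, 9, 12, 15, 17}


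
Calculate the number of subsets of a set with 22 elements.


The set has 22 elements.
The power set contains all possible subsets.
|P(A)| = 2^|A| = 2^22 = 4194304

4194304


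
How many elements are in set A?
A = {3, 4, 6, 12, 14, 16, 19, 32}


Set A = {3, 4, 6, 12, 14, 16, 19, 32}
Listing elements: 3, 4, 6, 12, 14, 16, 19, 32
Counting: 8 elements
|A| = 8

8


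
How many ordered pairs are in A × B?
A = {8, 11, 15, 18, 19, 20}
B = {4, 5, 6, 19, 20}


Set A = {8, 11, 15, 18, 19, 20} has 6 elements.
Set B = {4, 5, 6, 19, 20} has 5 elements.
|A × B| = |A| × |B| = 6 × 5 = 30

30


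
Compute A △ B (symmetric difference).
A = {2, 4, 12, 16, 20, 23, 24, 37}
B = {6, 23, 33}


Set A = {2, 4, 12, 16, 20, 23, 24, 37}
Set B = {6, 23, 33}
A △ B = (A \ B) ∪ (B \ A)
Elements in A but not B: {2, 4, 12, 16, 20, 24, 37}
Elements in B but not A: {6, 33}
A △ B = {2, 4, 6, 12, 16, 20, 24, 33, 37}

{2, 4, 6, 12, 16, 20, 24, 33, 37}


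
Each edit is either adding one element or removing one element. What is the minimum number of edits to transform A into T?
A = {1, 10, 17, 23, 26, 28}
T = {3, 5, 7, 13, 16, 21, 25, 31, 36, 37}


Set A = {1, 10, 17, 23, 26, 28}
Set T = {3, 5, 7, 13, 16, 21, 25, 31, 36, 37}
Elements to remove from A (in A, not in T): {1, 10, 17, 23, 26, 28} → 6 removals
Elements to add to A (in T, not in A): {3, 5, 7, 13, 16, 21, 25, 31, 36, 37} → 10 additions
Total edits = 6 + 10 = 16

16


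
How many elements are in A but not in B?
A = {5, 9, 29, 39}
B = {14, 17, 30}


Set A = {5, 9, 29, 39}
Set B = {14, 17, 30}
A \ B = {5, 9, 29, 39}
|A \ B| = 4

4


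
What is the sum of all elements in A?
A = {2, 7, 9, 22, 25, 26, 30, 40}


Set A = {2, 7, 9, 22, 25, 26, 30, 40}
Sum = 2 + 7 + 9 + 22 + 25 + 26 + 30 + 40 = 161

161


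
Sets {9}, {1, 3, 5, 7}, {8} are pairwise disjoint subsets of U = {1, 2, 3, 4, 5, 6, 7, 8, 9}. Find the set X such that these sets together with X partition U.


U = {1, 2, 3, 4, 5, 6, 7, 8, 9}
Shown blocks: {9}, {1, 3, 5, 7}, {8}
A partition's blocks are pairwise disjoint and cover U, so the missing block = U \ (union of shown blocks).
Union of shown blocks: {1, 3, 5, 7, 8, 9}
Missing block = U \ (union) = {2, 4, 6}

{2, 4, 6}


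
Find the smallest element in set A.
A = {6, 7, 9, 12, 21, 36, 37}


Set A = {6, 7, 9, 12, 21, 36, 37}
Elements in ascending order: 6, 7, 9, 12, 21, 36, 37
The smallest element is 6.

6


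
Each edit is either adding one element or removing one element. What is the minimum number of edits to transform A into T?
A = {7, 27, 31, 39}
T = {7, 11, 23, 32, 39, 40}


Set A = {7, 27, 31, 39}
Set T = {7, 11, 23, 32, 39, 40}
Elements to remove from A (in A, not in T): {27, 31} → 2 removals
Elements to add to A (in T, not in A): {11, 23, 32, 40} → 4 additions
Total edits = 2 + 4 = 6

6


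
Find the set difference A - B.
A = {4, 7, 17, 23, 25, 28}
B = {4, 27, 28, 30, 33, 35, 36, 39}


Set A = {4, 7, 17, 23, 25, 28}
Set B = {4, 27, 28, 30, 33, 35, 36, 39}
A \ B includes elements in A that are not in B.
Check each element of A:
4 (in B, remove), 7 (not in B, keep), 17 (not in B, keep), 23 (not in B, keep), 25 (not in B, keep), 28 (in B, remove)
A \ B = {7, 17, 23, 25}

{7, 17, 23, 25}


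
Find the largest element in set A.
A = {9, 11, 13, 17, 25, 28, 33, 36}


Set A = {9, 11, 13, 17, 25, 28, 33, 36}
Elements in ascending order: 9, 11, 13, 17, 25, 28, 33, 36
The largest element is 36.

36


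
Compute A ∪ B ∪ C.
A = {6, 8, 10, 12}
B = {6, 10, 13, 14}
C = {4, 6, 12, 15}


Set A = {6, 8, 10, 12}
Set B = {6, 10, 13, 14}
Set C = {4, 6, 12, 15}
First, A ∪ B = {6, 8, 10, 12, 13, 14}
Then, (A ∪ B) ∪ C = {4, 6, 8, 10, 12, 13, 14, 15}

{4, 6, 8, 10, 12, 13, 14, 15}


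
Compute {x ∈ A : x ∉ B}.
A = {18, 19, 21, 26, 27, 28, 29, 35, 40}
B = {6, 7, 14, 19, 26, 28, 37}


Set A = {18, 19, 21, 26, 27, 28, 29, 35, 40}
Set B = {6, 7, 14, 19, 26, 28, 37}
Check each element of A against B:
18 ∉ B (include), 19 ∈ B, 21 ∉ B (include), 26 ∈ B, 27 ∉ B (include), 28 ∈ B, 29 ∉ B (include), 35 ∉ B (include), 40 ∉ B (include)
Elements of A not in B: {18, 21, 27, 29, 35, 40}

{18, 21, 27, 29, 35, 40}


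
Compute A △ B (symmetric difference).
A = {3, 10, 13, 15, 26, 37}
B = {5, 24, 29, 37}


Set A = {3, 10, 13, 15, 26, 37}
Set B = {5, 24, 29, 37}
A △ B = (A \ B) ∪ (B \ A)
Elements in A but not B: {3, 10, 13, 15, 26}
Elements in B but not A: {5, 24, 29}
A △ B = {3, 5, 10, 13, 15, 24, 26, 29}

{3, 5, 10, 13, 15, 24, 26, 29}


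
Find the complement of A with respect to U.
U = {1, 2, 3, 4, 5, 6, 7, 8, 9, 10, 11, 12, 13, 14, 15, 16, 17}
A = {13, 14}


Universal set U = {1, 2, 3, 4, 5, 6, 7, 8, 9, 10, 11, 12, 13, 14, 15, 16, 17}
Set A = {13, 14}
A' = U \ A = elements in U but not in A
Checking each element of U:
1 (not in A, include), 2 (not in A, include), 3 (not in A, include), 4 (not in A, include), 5 (not in A, include), 6 (not in A, include), 7 (not in A, include), 8 (not in A, include), 9 (not in A, include), 10 (not in A, include), 11 (not in A, include), 12 (not in A, include), 13 (in A, exclude), 14 (in A, exclude), 15 (not in A, include), 16 (not in A, include), 17 (not in A, include)
A' = {1, 2, 3, 4, 5, 6, 7, 8, 9, 10, 11, 12, 15, 16, 17}

{1, 2, 3, 4, 5, 6, 7, 8, 9, 10, 11, 12, 15, 16, 17}


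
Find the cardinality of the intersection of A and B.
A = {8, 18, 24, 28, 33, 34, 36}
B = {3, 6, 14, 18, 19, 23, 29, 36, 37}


Set A = {8, 18, 24, 28, 33, 34, 36}
Set B = {3, 6, 14, 18, 19, 23, 29, 36, 37}
A ∩ B = {18, 36}
|A ∩ B| = 2

2


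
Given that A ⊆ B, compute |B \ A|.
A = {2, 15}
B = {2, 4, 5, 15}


Set A = {2, 15}, |A| = 2
Set B = {2, 4, 5, 15}, |B| = 4
Since A ⊆ B: B \ A = {4, 5}
|B| - |A| = 4 - 2 = 2

2


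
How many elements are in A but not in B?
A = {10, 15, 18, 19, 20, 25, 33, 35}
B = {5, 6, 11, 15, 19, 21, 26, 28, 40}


Set A = {10, 15, 18, 19, 20, 25, 33, 35}
Set B = {5, 6, 11, 15, 19, 21, 26, 28, 40}
A \ B = {10, 18, 20, 25, 33, 35}
|A \ B| = 6

6


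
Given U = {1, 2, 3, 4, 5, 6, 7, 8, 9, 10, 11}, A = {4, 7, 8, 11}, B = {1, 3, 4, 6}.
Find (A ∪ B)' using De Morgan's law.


U = {1, 2, 3, 4, 5, 6, 7, 8, 9, 10, 11}
A = {4, 7, 8, 11}, B = {1, 3, 4, 6}
A ∪ B = {1, 3, 4, 6, 7, 8, 11}
(A ∪ B)' = U \ (A ∪ B) = {2, 5, 9, 10}
Verification via A' ∩ B': A' = {1, 2, 3, 5, 6, 9, 10}, B' = {2, 5, 7, 8, 9, 10, 11}
A' ∩ B' = {2, 5, 9, 10} ✓

{2, 5, 9, 10}


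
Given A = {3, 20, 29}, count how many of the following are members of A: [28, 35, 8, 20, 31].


Set A = {3, 20, 29}
Candidates: [28, 35, 8, 20, 31]
Check each candidate:
28 ∉ A, 35 ∉ A, 8 ∉ A, 20 ∈ A, 31 ∉ A
Count of candidates in A: 1

1


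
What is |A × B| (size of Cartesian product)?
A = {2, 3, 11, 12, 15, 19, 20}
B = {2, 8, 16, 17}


Set A = {2, 3, 11, 12, 15, 19, 20} has 7 elements.
Set B = {2, 8, 16, 17} has 4 elements.
|A × B| = |A| × |B| = 7 × 4 = 28

28


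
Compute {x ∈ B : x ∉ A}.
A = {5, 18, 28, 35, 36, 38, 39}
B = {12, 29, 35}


Set A = {5, 18, 28, 35, 36, 38, 39}
Set B = {12, 29, 35}
Check each element of B against A:
12 ∉ A (include), 29 ∉ A (include), 35 ∈ A
Elements of B not in A: {12, 29}

{12, 29}


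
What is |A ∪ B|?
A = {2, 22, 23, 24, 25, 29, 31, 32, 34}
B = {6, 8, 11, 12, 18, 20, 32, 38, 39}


Set A = {2, 22, 23, 24, 25, 29, 31, 32, 34}, |A| = 9
Set B = {6, 8, 11, 12, 18, 20, 32, 38, 39}, |B| = 9
A ∩ B = {32}, |A ∩ B| = 1
|A ∪ B| = |A| + |B| - |A ∩ B| = 9 + 9 - 1 = 17

17


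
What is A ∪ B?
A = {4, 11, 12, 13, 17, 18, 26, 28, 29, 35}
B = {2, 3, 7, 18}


Set A = {4, 11, 12, 13, 17, 18, 26, 28, 29, 35}
Set B = {2, 3, 7, 18}
A ∪ B includes all elements in either set.
Elements from A: {4, 11, 12, 13, 17, 18, 26, 28, 29, 35}
Elements from B not already included: {2, 3, 7}
A ∪ B = {2, 3, 4, 7, 11, 12, 13, 17, 18, 26, 28, 29, 35}

{2, 3, 4, 7, 11, 12, 13, 17, 18, 26, 28, 29, 35}


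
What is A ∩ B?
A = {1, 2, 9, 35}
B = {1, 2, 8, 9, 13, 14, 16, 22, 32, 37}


Set A = {1, 2, 9, 35}
Set B = {1, 2, 8, 9, 13, 14, 16, 22, 32, 37}
A ∩ B includes only elements in both sets.
Check each element of A against B:
1 ✓, 2 ✓, 9 ✓, 35 ✗
A ∩ B = {1, 2, 9}

{1, 2, 9}


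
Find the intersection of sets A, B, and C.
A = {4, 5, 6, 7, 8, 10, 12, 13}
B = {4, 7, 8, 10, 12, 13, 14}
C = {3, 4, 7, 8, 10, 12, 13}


Set A = {4, 5, 6, 7, 8, 10, 12, 13}
Set B = {4, 7, 8, 10, 12, 13, 14}
Set C = {3, 4, 7, 8, 10, 12, 13}
First, A ∩ B = {4, 7, 8, 10, 12, 13}
Then, (A ∩ B) ∩ C = {4, 7, 8, 10, 12, 13}

{4, 7, 8, 10, 12, 13}


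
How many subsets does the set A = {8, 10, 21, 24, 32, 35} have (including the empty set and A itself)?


Set A = {8, 10, 21, 24, 32, 35}
|A| = 6
The power set P(A) contains all subsets of A.
|P(A)| = 2^|A| = 2^6 = 64

64


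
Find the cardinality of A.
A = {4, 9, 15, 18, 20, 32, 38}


Set A = {4, 9, 15, 18, 20, 32, 38}
Listing elements: 4, 9, 15, 18, 20, 32, 38
Counting: 7 elements
|A| = 7

7


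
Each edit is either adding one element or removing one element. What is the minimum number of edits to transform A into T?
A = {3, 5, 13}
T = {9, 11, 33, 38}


Set A = {3, 5, 13}
Set T = {9, 11, 33, 38}
Elements to remove from A (in A, not in T): {3, 5, 13} → 3 removals
Elements to add to A (in T, not in A): {9, 11, 33, 38} → 4 additions
Total edits = 3 + 4 = 7

7


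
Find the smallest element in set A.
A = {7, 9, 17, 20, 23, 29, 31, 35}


Set A = {7, 9, 17, 20, 23, 29, 31, 35}
Elements in ascending order: 7, 9, 17, 20, 23, 29, 31, 35
The smallest element is 7.

7


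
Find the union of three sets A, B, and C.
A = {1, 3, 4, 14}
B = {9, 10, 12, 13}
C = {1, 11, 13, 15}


Set A = {1, 3, 4, 14}
Set B = {9, 10, 12, 13}
Set C = {1, 11, 13, 15}
First, A ∪ B = {1, 3, 4, 9, 10, 12, 13, 14}
Then, (A ∪ B) ∪ C = {1, 3, 4, 9, 10, 11, 12, 13, 14, 15}

{1, 3, 4, 9, 10, 11, 12, 13, 14, 15}


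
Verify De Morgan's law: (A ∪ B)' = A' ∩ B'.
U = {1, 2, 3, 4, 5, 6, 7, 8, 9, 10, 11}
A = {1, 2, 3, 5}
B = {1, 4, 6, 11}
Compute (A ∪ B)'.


U = {1, 2, 3, 4, 5, 6, 7, 8, 9, 10, 11}
A = {1, 2, 3, 5}, B = {1, 4, 6, 11}
A ∪ B = {1, 2, 3, 4, 5, 6, 11}
(A ∪ B)' = U \ (A ∪ B) = {7, 8, 9, 10}
Verification via A' ∩ B': A' = {4, 6, 7, 8, 9, 10, 11}, B' = {2, 3, 5, 7, 8, 9, 10}
A' ∩ B' = {7, 8, 9, 10} ✓

{7, 8, 9, 10}


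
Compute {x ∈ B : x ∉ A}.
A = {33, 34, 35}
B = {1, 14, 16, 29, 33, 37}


Set A = {33, 34, 35}
Set B = {1, 14, 16, 29, 33, 37}
Check each element of B against A:
1 ∉ A (include), 14 ∉ A (include), 16 ∉ A (include), 29 ∉ A (include), 33 ∈ A, 37 ∉ A (include)
Elements of B not in A: {1, 14, 16, 29, 37}

{1, 14, 16, 29, 37}


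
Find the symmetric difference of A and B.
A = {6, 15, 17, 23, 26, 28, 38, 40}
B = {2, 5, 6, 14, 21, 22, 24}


Set A = {6, 15, 17, 23, 26, 28, 38, 40}
Set B = {2, 5, 6, 14, 21, 22, 24}
A △ B = (A \ B) ∪ (B \ A)
Elements in A but not B: {15, 17, 23, 26, 28, 38, 40}
Elements in B but not A: {2, 5, 14, 21, 22, 24}
A △ B = {2, 5, 14, 15, 17, 21, 22, 23, 24, 26, 28, 38, 40}

{2, 5, 14, 15, 17, 21, 22, 23, 24, 26, 28, 38, 40}


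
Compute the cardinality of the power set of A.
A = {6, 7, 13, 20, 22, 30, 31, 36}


Set A = {6, 7, 13, 20, 22, 30, 31, 36}
|A| = 8
The power set P(A) contains all subsets of A.
|P(A)| = 2^|A| = 2^8 = 256

256


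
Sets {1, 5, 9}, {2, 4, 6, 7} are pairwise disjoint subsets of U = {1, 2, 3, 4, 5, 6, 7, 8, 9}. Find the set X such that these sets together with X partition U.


U = {1, 2, 3, 4, 5, 6, 7, 8, 9}
Shown blocks: {1, 5, 9}, {2, 4, 6, 7}
A partition's blocks are pairwise disjoint and cover U, so the missing block = U \ (union of shown blocks).
Union of shown blocks: {1, 2, 4, 5, 6, 7, 9}
Missing block = U \ (union) = {3, 8}

{3, 8}


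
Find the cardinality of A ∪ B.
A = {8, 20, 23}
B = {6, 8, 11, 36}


Set A = {8, 20, 23}, |A| = 3
Set B = {6, 8, 11, 36}, |B| = 4
A ∩ B = {8}, |A ∩ B| = 1
|A ∪ B| = |A| + |B| - |A ∩ B| = 3 + 4 - 1 = 6

6


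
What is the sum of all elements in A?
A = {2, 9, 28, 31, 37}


Set A = {2, 9, 28, 31, 37}
Sum = 2 + 9 + 28 + 31 + 37 = 107

107


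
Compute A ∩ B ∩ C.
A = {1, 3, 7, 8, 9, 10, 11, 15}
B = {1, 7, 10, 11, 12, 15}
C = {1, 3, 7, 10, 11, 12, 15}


Set A = {1, 3, 7, 8, 9, 10, 11, 15}
Set B = {1, 7, 10, 11, 12, 15}
Set C = {1, 3, 7, 10, 11, 12, 15}
First, A ∩ B = {1, 7, 10, 11, 15}
Then, (A ∩ B) ∩ C = {1, 7, 10, 11, 15}

{1, 7, 10, 11, 15}


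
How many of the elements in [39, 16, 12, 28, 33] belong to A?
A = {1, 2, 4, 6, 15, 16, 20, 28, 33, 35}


Set A = {1, 2, 4, 6, 15, 16, 20, 28, 33, 35}
Candidates: [39, 16, 12, 28, 33]
Check each candidate:
39 ∉ A, 16 ∈ A, 12 ∉ A, 28 ∈ A, 33 ∈ A
Count of candidates in A: 3

3


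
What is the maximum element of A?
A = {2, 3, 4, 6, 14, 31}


Set A = {2, 3, 4, 6, 14, 31}
Elements in ascending order: 2, 3, 4, 6, 14, 31
The largest element is 31.

31


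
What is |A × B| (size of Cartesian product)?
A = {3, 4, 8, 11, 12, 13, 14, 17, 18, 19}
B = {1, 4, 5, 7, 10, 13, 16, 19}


Set A = {3, 4, 8, 11, 12, 13, 14, 17, 18, 19} has 10 elements.
Set B = {1, 4, 5, 7, 10, 13, 16, 19} has 8 elements.
|A × B| = |A| × |B| = 10 × 8 = 80

80


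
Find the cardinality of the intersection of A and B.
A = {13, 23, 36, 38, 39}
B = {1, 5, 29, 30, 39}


Set A = {13, 23, 36, 38, 39}
Set B = {1, 5, 29, 30, 39}
A ∩ B = {39}
|A ∩ B| = 1

1


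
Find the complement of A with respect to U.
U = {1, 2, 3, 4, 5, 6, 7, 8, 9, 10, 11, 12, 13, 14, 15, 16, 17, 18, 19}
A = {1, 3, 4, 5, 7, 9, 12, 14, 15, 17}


Universal set U = {1, 2, 3, 4, 5, 6, 7, 8, 9, 10, 11, 12, 13, 14, 15, 16, 17, 18, 19}
Set A = {1, 3, 4, 5, 7, 9, 12, 14, 15, 17}
A' = U \ A = elements in U but not in A
Checking each element of U:
1 (in A, exclude), 2 (not in A, include), 3 (in A, exclude), 4 (in A, exclude), 5 (in A, exclude), 6 (not in A, include), 7 (in A, exclude), 8 (not in A, include), 9 (in A, exclude), 10 (not in A, include), 11 (not in A, include), 12 (in A, exclude), 13 (not in A, include), 14 (in A, exclude), 15 (in A, exclude), 16 (not in A, include), 17 (in A, exclude), 18 (not in A, include), 19 (not in A, include)
A' = {2, 6, 8, 10, 11, 13, 16, 18, 19}

{2, 6, 8, 10, 11, 13, 16, 18, 19}


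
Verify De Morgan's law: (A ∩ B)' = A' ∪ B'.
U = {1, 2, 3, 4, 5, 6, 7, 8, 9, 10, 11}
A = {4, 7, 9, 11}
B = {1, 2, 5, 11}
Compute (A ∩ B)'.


U = {1, 2, 3, 4, 5, 6, 7, 8, 9, 10, 11}
A = {4, 7, 9, 11}, B = {1, 2, 5, 11}
A ∩ B = {11}
(A ∩ B)' = U \ (A ∩ B) = {1, 2, 3, 4, 5, 6, 7, 8, 9, 10}
Verification via A' ∪ B': A' = {1, 2, 3, 5, 6, 8, 10}, B' = {3, 4, 6, 7, 8, 9, 10}
A' ∪ B' = {1, 2, 3, 4, 5, 6, 7, 8, 9, 10} ✓

{1, 2, 3, 4, 5, 6, 7, 8, 9, 10}


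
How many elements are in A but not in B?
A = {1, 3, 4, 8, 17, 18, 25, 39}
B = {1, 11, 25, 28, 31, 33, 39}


Set A = {1, 3, 4, 8, 17, 18, 25, 39}
Set B = {1, 11, 25, 28, 31, 33, 39}
A \ B = {3, 4, 8, 17, 18}
|A \ B| = 5

5


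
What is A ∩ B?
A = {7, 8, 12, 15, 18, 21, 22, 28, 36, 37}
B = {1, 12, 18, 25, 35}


Set A = {7, 8, 12, 15, 18, 21, 22, 28, 36, 37}
Set B = {1, 12, 18, 25, 35}
A ∩ B includes only elements in both sets.
Check each element of A against B:
7 ✗, 8 ✗, 12 ✓, 15 ✗, 18 ✓, 21 ✗, 22 ✗, 28 ✗, 36 ✗, 37 ✗
A ∩ B = {12, 18}

{12, 18}


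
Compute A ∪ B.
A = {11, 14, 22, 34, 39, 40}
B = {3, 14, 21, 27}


Set A = {11, 14, 22, 34, 39, 40}
Set B = {3, 14, 21, 27}
A ∪ B includes all elements in either set.
Elements from A: {11, 14, 22, 34, 39, 40}
Elements from B not already included: {3, 21, 27}
A ∪ B = {3, 11, 14, 21, 22, 27, 34, 39, 40}

{3, 11, 14, 21, 22, 27, 34, 39, 40}


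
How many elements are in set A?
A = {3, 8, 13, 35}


Set A = {3, 8, 13, 35}
Listing elements: 3, 8, 13, 35
Counting: 4 elements
|A| = 4

4


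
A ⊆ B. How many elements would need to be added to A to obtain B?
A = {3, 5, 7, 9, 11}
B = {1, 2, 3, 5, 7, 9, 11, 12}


Set A = {3, 5, 7, 9, 11}, |A| = 5
Set B = {1, 2, 3, 5, 7, 9, 11, 12}, |B| = 8
Since A ⊆ B: B \ A = {1, 2, 12}
|B| - |A| = 8 - 5 = 3

3


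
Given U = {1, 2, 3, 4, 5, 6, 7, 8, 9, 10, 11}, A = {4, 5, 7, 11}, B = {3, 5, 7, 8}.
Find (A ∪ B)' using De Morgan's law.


U = {1, 2, 3, 4, 5, 6, 7, 8, 9, 10, 11}
A = {4, 5, 7, 11}, B = {3, 5, 7, 8}
A ∪ B = {3, 4, 5, 7, 8, 11}
(A ∪ B)' = U \ (A ∪ B) = {1, 2, 6, 9, 10}
Verification via A' ∩ B': A' = {1, 2, 3, 6, 8, 9, 10}, B' = {1, 2, 4, 6, 9, 10, 11}
A' ∩ B' = {1, 2, 6, 9, 10} ✓

{1, 2, 6, 9, 10}


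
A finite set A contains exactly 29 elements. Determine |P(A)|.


The set has 29 elements.
The power set contains all possible subsets.
|P(A)| = 2^|A| = 2^29 = 536870912

536870912


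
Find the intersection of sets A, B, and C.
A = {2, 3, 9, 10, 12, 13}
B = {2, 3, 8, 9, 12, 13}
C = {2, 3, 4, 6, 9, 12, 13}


Set A = {2, 3, 9, 10, 12, 13}
Set B = {2, 3, 8, 9, 12, 13}
Set C = {2, 3, 4, 6, 9, 12, 13}
First, A ∩ B = {2, 3, 9, 12, 13}
Then, (A ∩ B) ∩ C = {2, 3, 9, 12, 13}

{2, 3, 9, 12, 13}


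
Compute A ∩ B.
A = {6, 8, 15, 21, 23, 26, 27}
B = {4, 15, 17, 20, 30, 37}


Set A = {6, 8, 15, 21, 23, 26, 27}
Set B = {4, 15, 17, 20, 30, 37}
A ∩ B includes only elements in both sets.
Check each element of A against B:
6 ✗, 8 ✗, 15 ✓, 21 ✗, 23 ✗, 26 ✗, 27 ✗
A ∩ B = {15}

{15}


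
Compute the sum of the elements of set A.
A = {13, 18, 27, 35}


Set A = {13, 18, 27, 35}
Sum = 13 + 18 + 27 + 35 = 93

93


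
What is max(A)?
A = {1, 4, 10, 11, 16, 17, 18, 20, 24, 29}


Set A = {1, 4, 10, 11, 16, 17, 18, 20, 24, 29}
Elements in ascending order: 1, 4, 10, 11, 16, 17, 18, 20, 24, 29
The largest element is 29.

29


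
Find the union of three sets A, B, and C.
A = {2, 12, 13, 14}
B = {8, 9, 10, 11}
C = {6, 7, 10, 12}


Set A = {2, 12, 13, 14}
Set B = {8, 9, 10, 11}
Set C = {6, 7, 10, 12}
First, A ∪ B = {2, 8, 9, 10, 11, 12, 13, 14}
Then, (A ∪ B) ∪ C = {2, 6, 7, 8, 9, 10, 11, 12, 13, 14}

{2, 6, 7, 8, 9, 10, 11, 12, 13, 14}


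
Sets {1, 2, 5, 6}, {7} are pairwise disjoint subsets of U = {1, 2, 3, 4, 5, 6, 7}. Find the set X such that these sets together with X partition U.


U = {1, 2, 3, 4, 5, 6, 7}
Shown blocks: {1, 2, 5, 6}, {7}
A partition's blocks are pairwise disjoint and cover U, so the missing block = U \ (union of shown blocks).
Union of shown blocks: {1, 2, 5, 6, 7}
Missing block = U \ (union) = {3, 4}

{3, 4}


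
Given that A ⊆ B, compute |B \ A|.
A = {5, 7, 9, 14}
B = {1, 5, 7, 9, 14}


Set A = {5, 7, 9, 14}, |A| = 4
Set B = {1, 5, 7, 9, 14}, |B| = 5
Since A ⊆ B: B \ A = {1}
|B| - |A| = 5 - 4 = 1

1


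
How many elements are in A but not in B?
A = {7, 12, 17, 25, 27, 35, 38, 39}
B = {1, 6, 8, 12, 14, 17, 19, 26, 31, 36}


Set A = {7, 12, 17, 25, 27, 35, 38, 39}
Set B = {1, 6, 8, 12, 14, 17, 19, 26, 31, 36}
A \ B = {7, 25, 27, 35, 38, 39}
|A \ B| = 6

6


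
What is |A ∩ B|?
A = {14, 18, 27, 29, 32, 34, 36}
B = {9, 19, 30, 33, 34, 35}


Set A = {14, 18, 27, 29, 32, 34, 36}
Set B = {9, 19, 30, 33, 34, 35}
A ∩ B = {34}
|A ∩ B| = 1

1


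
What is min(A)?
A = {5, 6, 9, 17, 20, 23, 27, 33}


Set A = {5, 6, 9, 17, 20, 23, 27, 33}
Elements in ascending order: 5, 6, 9, 17, 20, 23, 27, 33
The smallest element is 5.

5


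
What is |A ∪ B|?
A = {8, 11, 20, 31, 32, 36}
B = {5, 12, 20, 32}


Set A = {8, 11, 20, 31, 32, 36}, |A| = 6
Set B = {5, 12, 20, 32}, |B| = 4
A ∩ B = {20, 32}, |A ∩ B| = 2
|A ∪ B| = |A| + |B| - |A ∩ B| = 6 + 4 - 2 = 8

8


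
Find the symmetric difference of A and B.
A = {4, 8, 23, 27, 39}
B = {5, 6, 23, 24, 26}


Set A = {4, 8, 23, 27, 39}
Set B = {5, 6, 23, 24, 26}
A △ B = (A \ B) ∪ (B \ A)
Elements in A but not B: {4, 8, 27, 39}
Elements in B but not A: {5, 6, 24, 26}
A △ B = {4, 5, 6, 8, 24, 26, 27, 39}

{4, 5, 6, 8, 24, 26, 27, 39}


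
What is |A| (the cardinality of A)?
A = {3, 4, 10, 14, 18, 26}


Set A = {3, 4, 10, 14, 18, 26}
Listing elements: 3, 4, 10, 14, 18, 26
Counting: 6 elements
|A| = 6

6


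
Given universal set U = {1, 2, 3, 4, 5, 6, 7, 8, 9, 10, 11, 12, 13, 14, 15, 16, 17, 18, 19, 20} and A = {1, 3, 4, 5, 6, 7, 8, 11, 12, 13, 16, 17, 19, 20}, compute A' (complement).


Universal set U = {1, 2, 3, 4, 5, 6, 7, 8, 9, 10, 11, 12, 13, 14, 15, 16, 17, 18, 19, 20}
Set A = {1, 3, 4, 5, 6, 7, 8, 11, 12, 13, 16, 17, 19, 20}
A' = U \ A = elements in U but not in A
Checking each element of U:
1 (in A, exclude), 2 (not in A, include), 3 (in A, exclude), 4 (in A, exclude), 5 (in A, exclude), 6 (in A, exclude), 7 (in A, exclude), 8 (in A, exclude), 9 (not in A, include), 10 (not in A, include), 11 (in A, exclude), 12 (in A, exclude), 13 (in A, exclude), 14 (not in A, include), 15 (not in A, include), 16 (in A, exclude), 17 (in A, exclude), 18 (not in A, include), 19 (in A, exclude), 20 (in A, exclude)
A' = {2, 9, 10, 14, 15, 18}

{2, 9, 10, 14, 15, 18}


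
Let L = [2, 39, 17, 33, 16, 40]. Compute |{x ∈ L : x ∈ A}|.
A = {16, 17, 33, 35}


Set A = {16, 17, 33, 35}
Candidates: [2, 39, 17, 33, 16, 40]
Check each candidate:
2 ∉ A, 39 ∉ A, 17 ∈ A, 33 ∈ A, 16 ∈ A, 40 ∉ A
Count of candidates in A: 3

3


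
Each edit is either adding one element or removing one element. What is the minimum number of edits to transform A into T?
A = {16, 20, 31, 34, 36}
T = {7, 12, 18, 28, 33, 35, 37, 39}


Set A = {16, 20, 31, 34, 36}
Set T = {7, 12, 18, 28, 33, 35, 37, 39}
Elements to remove from A (in A, not in T): {16, 20, 31, 34, 36} → 5 removals
Elements to add to A (in T, not in A): {7, 12, 18, 28, 33, 35, 37, 39} → 8 additions
Total edits = 5 + 8 = 13

13


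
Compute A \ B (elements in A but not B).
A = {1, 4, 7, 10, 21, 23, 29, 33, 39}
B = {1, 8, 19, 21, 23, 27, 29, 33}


Set A = {1, 4, 7, 10, 21, 23, 29, 33, 39}
Set B = {1, 8, 19, 21, 23, 27, 29, 33}
A \ B includes elements in A that are not in B.
Check each element of A:
1 (in B, remove), 4 (not in B, keep), 7 (not in B, keep), 10 (not in B, keep), 21 (in B, remove), 23 (in B, remove), 29 (in B, remove), 33 (in B, remove), 39 (not in B, keep)
A \ B = {4, 7, 10, 39}

{4, 7, 10, 39}


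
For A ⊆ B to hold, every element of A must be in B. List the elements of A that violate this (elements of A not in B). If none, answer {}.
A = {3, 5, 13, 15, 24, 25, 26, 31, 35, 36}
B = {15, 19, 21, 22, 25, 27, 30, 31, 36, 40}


Set A = {3, 5, 13, 15, 24, 25, 26, 31, 35, 36}
Set B = {15, 19, 21, 22, 25, 27, 30, 31, 36, 40}
Check each element of A against B:
3 ∉ B (include), 5 ∉ B (include), 13 ∉ B (include), 15 ∈ B, 24 ∉ B (include), 25 ∈ B, 26 ∉ B (include), 31 ∈ B, 35 ∉ B (include), 36 ∈ B
Elements of A not in B: {3, 5, 13, 24, 26, 35}

{3, 5, 13, 24, 26, 35}


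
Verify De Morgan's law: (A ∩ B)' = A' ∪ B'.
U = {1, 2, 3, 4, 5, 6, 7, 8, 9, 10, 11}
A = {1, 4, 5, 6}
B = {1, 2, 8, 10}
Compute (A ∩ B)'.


U = {1, 2, 3, 4, 5, 6, 7, 8, 9, 10, 11}
A = {1, 4, 5, 6}, B = {1, 2, 8, 10}
A ∩ B = {1}
(A ∩ B)' = U \ (A ∩ B) = {2, 3, 4, 5, 6, 7, 8, 9, 10, 11}
Verification via A' ∪ B': A' = {2, 3, 7, 8, 9, 10, 11}, B' = {3, 4, 5, 6, 7, 9, 11}
A' ∪ B' = {2, 3, 4, 5, 6, 7, 8, 9, 10, 11} ✓

{2, 3, 4, 5, 6, 7, 8, 9, 10, 11}


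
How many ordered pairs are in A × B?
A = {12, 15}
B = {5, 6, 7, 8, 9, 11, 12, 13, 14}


Set A = {12, 15} has 2 elements.
Set B = {5, 6, 7, 8, 9, 11, 12, 13, 14} has 9 elements.
|A × B| = |A| × |B| = 2 × 9 = 18

18


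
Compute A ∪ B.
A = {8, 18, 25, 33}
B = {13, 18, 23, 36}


Set A = {8, 18, 25, 33}
Set B = {13, 18, 23, 36}
A ∪ B includes all elements in either set.
Elements from A: {8, 18, 25, 33}
Elements from B not already included: {13, 23, 36}
A ∪ B = {8, 13, 18, 23, 25, 33, 36}

{8, 13, 18, 23, 25, 33, 36}
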